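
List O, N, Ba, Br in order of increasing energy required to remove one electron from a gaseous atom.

Ba < Br < O < N

N is in period 2, group 15; O is in period 2, group 16; Br is in period 4, group 17; Ba is in period 6, group 2.
IE₁ increases left→right with effective nuclear charge and decreases top→bottom as the valence shell moves farther out.
Neither a single period nor a single group — weigh both effects.
Br > Ba: both effects reinforce here, so Br is clearly the higher of the two.
O > Br: the two effects oppose for this pair; the down-group effect wins (1314 vs 1140 kJ/mol).
N > O: this pair runs against the simple trend — see the exception note.
Note the exception: N has a higher first ionization energy than O, contrary to the simple trend — pairing an electron in O's 2p⁴ costs repulsion energy, so O ionizes more easily than half-filled N (2p³).
For reference (kJ/mol): N 1402, O 1314, Br 1140, Ba 503.
So from lowest to highest: Ba < Br < O < N.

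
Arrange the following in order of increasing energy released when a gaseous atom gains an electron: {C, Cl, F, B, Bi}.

B is in period 2, group 13; C is in period 2, group 14; F is in period 2, group 17; Cl is in period 3, group 17; Bi is in period 6, group 15.
EA tends to increase across a period and decrease down a group, though the pattern is less regular than for IE or radius.
Here both period and group differ, so the two effects have to be weighed against each other.
Bi > B: period and group pull opposite ways; the across-period shift dominates (91 vs 27 kJ/mol).
C > Bi: the two effects oppose for this pair; the down-group effect wins (122 vs 91 kJ/mol).
F > C: both are in period 2; the period trend gives F the larger value.
Cl > F: this pair runs against the simple trend — see the exception note.
Note the exception: Cl has a higher electron affinity than F, contrary to the simple trend — F's small 2p subshell makes the incoming electron feel strong e⁻–e⁻ repulsion, so Cl actually releases more energy on gaining an electron.
For reference (kJ/mol): B 27, C 122, F 328, Cl 349, Bi 91.
So from lowest to highest: B < Bi < C < F < Cl.

B < Bi < C < F < Cl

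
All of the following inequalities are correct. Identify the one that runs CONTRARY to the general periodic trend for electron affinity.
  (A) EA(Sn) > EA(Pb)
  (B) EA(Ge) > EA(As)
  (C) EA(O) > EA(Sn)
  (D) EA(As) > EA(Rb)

(B)

The general trend: electron affinity increases across a period and decreases down a group.
(A) Sn (period 5, group 14) vs Pb (period 6, group 14): the stated order agrees with the simple trend.
(B) Ge (period 4, group 14) vs As (period 4, group 15): the stated order contradicts the simple trend.
(C) O (period 2, group 16) vs Sn (period 5, group 14): the stated order agrees with the simple trend.
(D) As (period 4, group 15) vs Rb (period 5, group 1): the stated order agrees with the simple trend.
The exception is (B): adding an electron to As's half-filled 4p³ is unfavourable, so Ge (4p²) has the more exothermic EA.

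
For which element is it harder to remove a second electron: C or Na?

Consider each +1 ion: C⁺ still has 3 valence electrons; Na⁺ is the bare [Ne] core.
Pulling an electron out of a noble-gas core costs far more than removing a remaining valence electron, so Na sits at the high end of IE_2.
Tabulated IE_2 (kJ/mol): C 2353, Na 4562.
So the second ionization energies run C < Na.

Na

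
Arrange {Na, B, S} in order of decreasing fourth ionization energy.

B > Na > S

Consider each +3 ion: Na³⁺ is already 2 electrons into the core; B³⁺ is the bare [He] core; S³⁺ still has 3 valence electrons.
Pulling an electron out of a noble-gas core costs far more than removing a remaining valence electron, so Na and B sit at the high end of IE_4.
The numbers (kJ/mol): Na 9543, B 25026, S 4556.
So the fourth ionization energies run S < Na < B.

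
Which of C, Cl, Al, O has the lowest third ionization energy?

IE_3 is the cost of taking one more electron from the +2 cation: C²⁺ still has 2 valence electrons; Cl²⁺ still has 5 valence electrons; Al²⁺ still has 1 valence electron; O²⁺ still has 4 valence electrons.
All are still removing valence electrons, so compare the +2 ions as you would atoms: IE_3 generally rises across a period (higher Z_eff) and falls down a group (larger shell), subject to the usual subshell exceptions.
Valence configurations: C²⁺ [He]2s², Cl²⁺ [Ne]3s²3p³, Al²⁺ [Ne]3s¹, O²⁺ [He]2s²2p².
The numbers (kJ/mol): C 4620, Cl 3822, Al 2745, O 5300.
So the third ionization energies run Al < Cl < C < O.

Al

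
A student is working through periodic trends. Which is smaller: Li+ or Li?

Li+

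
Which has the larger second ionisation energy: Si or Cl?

Cl

After 1 electron has been removed, what remains? Si⁺ still has 3 valence electrons; Cl⁺ still has 6 valence electrons.
All are still removing valence electrons, so compare the +1 ions as you would atoms: IE_2 generally rises across a period (higher Z_eff) and falls down a group (larger shell), subject to the usual subshell exceptions.
Valence configurations: Si⁺ [Ne]3s²3p¹, Cl⁺ [Ne]3s²3p⁴.
Approximate IE_2 values (kJ/mol): Si 1577, Cl 2298.
Hence IE_2: Si < Cl.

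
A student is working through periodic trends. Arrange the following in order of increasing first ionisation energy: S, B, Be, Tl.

Be is in period 2, group 2; B is in period 2, group 13; S is in period 3, group 16; Tl is in period 6, group 13.
First ionization energy rises across a period (greater Z_eff holds electrons more tightly) and falls down a group (valence electrons are farther from the nucleus).
These span different periods and groups, so the two trends combine.
B > Tl: B sits above Tl in group 13, so the down-group effect alone puts B higher.
Be > B: this pair runs against the simple trend — see the exception note.
S > Be: period and group pull opposite ways; the across-period shift dominates (1000 vs 900 kJ/mol).
Note the exception: Be has a higher first ionization energy than B, contrary to the simple trend — removing B's lone 2p electron is easier than breaking Be's filled 2s².
For reference (kJ/mol): Be 900, B 801, S 1000, Tl 589.
So from lowest to highest: Tl < B < Be < S.

Tl, B, Be, S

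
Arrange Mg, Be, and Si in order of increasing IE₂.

After 1 electron has been removed, what remains? Mg⁺ still has 1 valence electron; Be⁺ still has 1 valence electron; Si⁺ still has 3 valence electrons.
All are still removing valence electrons, so compare the +1 ions as you would atoms: IE_2 generally rises across a period (higher Z_eff) and falls down a group (larger shell), subject to the usual subshell exceptions.
Valence configurations: Mg⁺ [Ne]3s¹, Be⁺ [He]2s¹, Si⁺ [Ne]3s²3p¹.
Approximate IE_2 values (kJ/mol): Mg 1451, Be 1757, Si 1577.
Putting it together, IE_2: Mg < Si < Be.

Mg < Si < Be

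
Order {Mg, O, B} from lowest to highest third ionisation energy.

B < O < Mg

The third ionization energy removes an electron from the +2 ion. For each element: Mg²⁺ is the bare [Ne] core; O²⁺ still has 4 valence electrons; B²⁺ still has 1 valence electron.
Pulling an electron out of a noble-gas core costs far more than removing a remaining valence electron, so Mg sits at the high end of IE_3.
Valence configurations: O²⁺ [He]2s²2p², B²⁺ [He]2s¹.
Tabulated IE_3 (kJ/mol): Mg 7733, O 5300, B 3660.
So the third ionization energies run B < O < Mg.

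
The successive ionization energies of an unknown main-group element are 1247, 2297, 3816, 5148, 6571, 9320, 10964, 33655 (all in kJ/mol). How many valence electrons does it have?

7

Look for the largest jump between consecutive ionization energies: IE8/IE7 ≈ 3.1, far larger than any earlier ratio.
That jump marks the point where a core electron is being removed. So the atom has 7 valence electrons.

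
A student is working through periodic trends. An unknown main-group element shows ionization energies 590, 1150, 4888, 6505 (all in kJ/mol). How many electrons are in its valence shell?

2

Look for the largest jump between consecutive ionization energies: IE3/IE2 ≈ 4.3, far larger than any earlier ratio.
That jump marks the point where a core electron is being removed. So the atom has 2 valence electrons.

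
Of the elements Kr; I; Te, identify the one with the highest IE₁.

Kr is in period 4, group 18; Te is in period 5, group 16; I is in period 5, group 17.
Across a period the outer electron is held more tightly (higher IE₁); down a group it sits in a higher shell, more shielded, and comes off more easily.
Neither a single period nor a single group — weigh both effects.
I > Te: I lies to the right of Te in period 5, so the across-period effect alone puts I higher.
Kr > I: both effects reinforce here, so Kr is clearly the higher of the two.
Tabulated first ionization energy (kJ/mol): Kr 1351, Te 869, I 1008.
The highest IE₁ among these belongs to Kr.

Kr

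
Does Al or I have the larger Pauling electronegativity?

I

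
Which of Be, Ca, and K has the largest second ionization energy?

Consider each +1 ion: Be⁺ still has 1 valence electron; Ca⁺ still has 1 valence electron; K⁺ is the bare [Ar] core.
Core electrons are held far more tightly than valence electrons, so K tops the IE_2 order.
Valence configurations: Be⁺ [He]2s¹, Ca⁺ [Ar]4s¹.
Tabulated IE_2 (kJ/mol): Be 1757, Ca 1145, K 3052.
Hence IE_2: Ca < Be < K.

K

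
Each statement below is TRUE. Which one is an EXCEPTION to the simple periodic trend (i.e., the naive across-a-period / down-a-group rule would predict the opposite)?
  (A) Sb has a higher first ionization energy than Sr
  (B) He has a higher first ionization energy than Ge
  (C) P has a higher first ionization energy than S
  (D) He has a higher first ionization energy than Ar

(C)

The general trend: first ionization energy increases across a period and decreases down a group.
(A) Sb (period 5, group 15) vs Sr (period 5, group 2): the stated order agrees with the simple trend.
(B) He (period 1, group 18) vs Ge (period 4, group 14): the stated order agrees with the simple trend.
(C) P (period 3, group 15) vs S (period 3, group 16): the stated order contradicts the simple trend.
(D) He (period 1, group 18) vs Ar (period 3, group 18): the stated order agrees with the simple trend.
The exception is (C): S (3p⁴) ionizes more easily than half-filled P (3p³) because the paired 3p electron in S is pushed out by e⁻–e⁻ repulsion.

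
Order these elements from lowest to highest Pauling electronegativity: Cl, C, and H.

H < C < Cl

H is in period 1, group 1; C is in period 2, group 14; Cl is in period 3, group 17.
Electronegativity increases across a period and decreases down a group, tracking effective nuclear charge and atomic size.
Here both period and group differ, so the two effects have to be weighed against each other.
C > H: the two effects oppose for this pair; the across-period effect wins (2.55 vs 2.20).
Cl > C: period and group pull opposite ways; the across-period shift dominates (3.16 vs 2.55).
Approximate values (Pauling): H 2.20, C 2.55, Cl 3.16.
So from lowest to highest: H < C < Cl.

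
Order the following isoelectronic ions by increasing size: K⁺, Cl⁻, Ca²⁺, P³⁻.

Ca²⁺ < K⁺ < Cl⁻ < P³⁻

All of these have 18 electrons, so size is governed by nuclear charge alone: the more protons, the stronger the pull on the same electron cloud, and the smaller the ion.
Nuclear charges: Ca²⁺ (Z=20), K⁺ (Z=19), Cl⁻ (Z=17), P³⁻ (Z=15).
Smallest to largest: Ca²⁺ < K⁺ < Cl⁻ < P³⁻.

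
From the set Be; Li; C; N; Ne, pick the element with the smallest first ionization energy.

Removing the outermost electron gets harder across a period and easier down a group.
All lie in period 2, so first ionization energy increases left to right.
The smallest first ionization energy among these belongs to Li.

Li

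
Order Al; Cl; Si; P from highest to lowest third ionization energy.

Cl > Si > P > Al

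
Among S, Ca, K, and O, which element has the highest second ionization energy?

O

Consider each +1 ion: S⁺ still has 5 valence electrons; Ca⁺ still has 1 valence electron; K⁺ is the bare [Ar] core; O⁺ still has 5 valence electrons.
Usually core removal costs more than valence removal, but here the competition is close: a tightly held n=2 valence electron can cost more to remove than an n=3 core electron, so the actual values have to decide it.
Valence configurations: S⁺ [Ne]3s²3p³, Ca⁺ [Ar]4s¹, O⁺ [He]2s²2p³.
Approximate IE_2 values (kJ/mol): S 2252, Ca 1145, K 3052, O 3388.
Hence IE_2: Ca < S < K < O.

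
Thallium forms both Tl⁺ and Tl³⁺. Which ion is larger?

Both ions have Z = 81 protons, but Tl³⁺ has lost more electrons, so its remaining electrons feel a larger effective nuclear charge per electron and are pulled in more tightly.
Higher positive charge → smaller ion, so Tl⁺ > Tl³⁺.

Tl⁺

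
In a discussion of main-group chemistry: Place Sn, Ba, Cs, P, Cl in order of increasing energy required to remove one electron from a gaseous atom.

P is in period 3, group 15; Cl is in period 3, group 17; Sn is in period 5, group 14; Cs is in period 6, group 1; Ba is in period 6, group 2.
Across a period the outer electron is held more tightly (higher IE₁); down a group it sits in a higher shell, more shielded, and comes off more easily.
Neither a single period nor a single group — weigh both effects.
Ba > Cs: Ba lies to the right of Cs in period 6, so the across-period effect alone puts Ba higher.
Sn > Ba: relative to Ba, both the across-period and down-group shifts push Sn's first ionization energy up.
P > Sn: relative to Sn, both the across-period and down-group shifts push P's first ionization energy up.
Cl > P: both are in period 3; the period trend gives Cl the larger value.
Approximate values (kJ/mol): P 1012, Cl 1251, Sn 709, Cs 376, Ba 503.
So from lowest to highest: Cs < Ba < Sn < P < Cl.

Cs, Ba, Sn, P, Cl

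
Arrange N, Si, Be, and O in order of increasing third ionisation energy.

Si, N, O, Be

The third ionization energy removes an electron from the +2 ion. For each element: N²⁺ still has 3 valence electrons; Si²⁺ still has 2 valence electrons; Be²⁺ is the bare [He] core; O²⁺ still has 4 valence electrons.
Core electrons are held far more tightly than valence electrons, so Be tops the IE_3 order.
Valence configurations: N²⁺ [He]2s²2p¹, Si²⁺ [Ne]3s², O²⁺ [He]2s²2p².
Tabulated IE_3 (kJ/mol): N 4578, Si 3232, Be 14849, O 5300.
Putting it together, IE_3: Si < N < O < Be.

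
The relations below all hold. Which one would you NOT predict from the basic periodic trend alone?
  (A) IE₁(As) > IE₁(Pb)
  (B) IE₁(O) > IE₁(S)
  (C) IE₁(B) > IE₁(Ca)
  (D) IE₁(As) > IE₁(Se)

The general trend: first ionization energy increases across a period and decreases down a group.
(A) As (period 4, group 15) vs Pb (period 6, group 14): the stated order agrees with the simple trend.
(B) O (period 2, group 16) vs S (period 3, group 16): the stated order agrees with the simple trend.
(C) B (period 2, group 13) vs Ca (period 4, group 2): the stated order agrees with the simple trend.
(D) As (period 4, group 15) vs Se (period 4, group 16): the stated order contradicts the simple trend.
The exception is (D): Se (4p⁴) ionizes more easily than half-filled As (4p³).

(D)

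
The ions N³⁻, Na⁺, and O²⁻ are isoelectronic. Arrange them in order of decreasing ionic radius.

N³⁻ > O²⁻ > Na⁺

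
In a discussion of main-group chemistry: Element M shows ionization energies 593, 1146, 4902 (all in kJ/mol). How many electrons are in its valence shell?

2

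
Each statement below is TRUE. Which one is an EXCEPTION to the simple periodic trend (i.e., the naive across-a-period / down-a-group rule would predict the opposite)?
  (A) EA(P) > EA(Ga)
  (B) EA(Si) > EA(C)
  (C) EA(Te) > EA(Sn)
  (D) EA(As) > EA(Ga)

(B)

The general trend: electron affinity increases across a period and decreases down a group.
(A) P (period 3, group 15) vs Ga (period 4, group 13): the stated order agrees with the simple trend.
(B) Si (period 3, group 14) vs C (period 2, group 14): the stated order contradicts the simple trend.
(C) Te (period 5, group 16) vs Sn (period 5, group 14): the stated order agrees with the simple trend.
(D) As (period 4, group 15) vs Ga (period 4, group 13): the stated order agrees with the simple trend.
The exception is (B): Si's larger, more diffuse 3p orbitals accept an added electron slightly more readily than C's compact 2p.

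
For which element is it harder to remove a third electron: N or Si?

IE_3 is the cost of taking one more electron from the +2 cation: N²⁺ still has 3 valence electrons; Si²⁺ still has 2 valence electrons.
All are still removing valence electrons, so compare the +2 ions as you would atoms: IE_3 generally rises across a period (higher Z_eff) and falls down a group (larger shell), subject to the usual subshell exceptions.
Valence configurations: N²⁺ [He]2s²2p¹, Si²⁺ [Ne]3s².
Tabulated IE_3 (kJ/mol): N 4578, Si 3232.
Putting it together, IE_3: Si < N.

N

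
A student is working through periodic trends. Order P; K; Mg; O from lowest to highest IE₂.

Mg < P < K < O

The second ionization energy removes an electron from the +1 ion. For each element: P⁺ still has 4 valence electrons; K⁺ is the bare [Ar] core; Mg⁺ still has 1 valence electron; O⁺ still has 5 valence electrons.
Usually core removal costs more than valence removal, but here the competition is close: a tightly held n=2 valence electron can cost more to remove than an n=3 core electron, so the actual values have to decide it.
Valence configurations: P⁺ [Ne]3s²3p², Mg⁺ [Ne]3s¹, O⁺ [He]2s²2p³.
Tabulated IE_2 (kJ/mol): P 1907, K 3052, Mg 1451, O 3388.
Overall IE_2 order: Mg < P < K < O.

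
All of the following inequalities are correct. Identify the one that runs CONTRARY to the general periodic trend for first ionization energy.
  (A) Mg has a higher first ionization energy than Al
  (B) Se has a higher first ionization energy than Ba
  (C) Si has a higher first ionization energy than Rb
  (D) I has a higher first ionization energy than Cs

(A)

The general trend: first ionization energy increases across a period and decreases down a group.
(A) Mg (period 3, group 2) vs Al (period 3, group 13): the stated order contradicts the simple trend.
(B) Se (period 4, group 16) vs Ba (period 6, group 2): the stated order agrees with the simple trend.
(C) Si (period 3, group 14) vs Rb (period 5, group 1): the stated order agrees with the simple trend.
(D) I (period 5, group 17) vs Cs (period 6, group 1): the stated order agrees with the simple trend.
The exception is (A): Al's single 3p electron is easier to remove than one from Mg's filled 3s².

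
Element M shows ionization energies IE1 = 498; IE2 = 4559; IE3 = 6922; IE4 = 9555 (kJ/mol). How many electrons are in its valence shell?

1

Look for the largest jump between consecutive ionization energies: IE2/IE1 ≈ 9.2, far larger than any earlier ratio.
That jump marks the point where a core electron is being removed. So the atom has 1 valence electron.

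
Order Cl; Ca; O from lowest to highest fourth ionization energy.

Cl, Ca, O

After 3 electrons have been removed, what remains? Cl³⁺ still has 4 valence electrons; Ca³⁺ is already 1 electron into the core; O³⁺ still has 3 valence electrons.
Usually core removal costs more than valence removal, but here the competition is close: a tightly held n=2 valence electron can cost more to remove than an n=3 core electron, so the actual values have to decide it.
Valence configurations: Cl³⁺ [Ne]3s²3p², O³⁺ [He]2s²2p¹.
Approximate IE_4 values (kJ/mol): Cl 5159, Ca 6491, O 7469.
Putting it together, IE_4: Cl < Ca < O.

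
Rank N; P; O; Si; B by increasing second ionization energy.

Si < P < B < N < O

IE_2 is the cost of taking one more electron from the +1 cation: N⁺ still has 4 valence electrons; P⁺ still has 4 valence electrons; O⁺ still has 5 valence electrons; Si⁺ still has 3 valence electrons; B⁺ still has 2 valence electrons.
All are still removing valence electrons, so compare the +1 ions as you would atoms: IE_2 generally rises across a period (higher Z_eff) and falls down a group (larger shell), subject to the usual subshell exceptions.
Valence configurations: N⁺ [He]2s²2p², P⁺ [Ne]3s²3p², O⁺ [He]2s²2p³, Si⁺ [Ne]3s²3p¹, B⁺ [He]2s².
Tabulated IE_2 (kJ/mol): N 2856, P 1907, O 3388, Si 1577, B 2427.
Hence IE_2: Si < P < B < N < O.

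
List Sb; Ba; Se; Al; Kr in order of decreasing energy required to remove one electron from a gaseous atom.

Kr > Se > Sb > Al > Ba

Al is in period 3, group 13; Se is in period 4, group 16; Kr is in period 4, group 18; Sb is in period 5, group 15; Ba is in period 6, group 2.
IE₁ increases left→right with effective nuclear charge and decreases top→bottom as the valence shell moves farther out.
Here both period and group differ, so the two effects have to be weighed against each other.
Al > Ba: relative to Ba, both the across-period and down-group shifts push Al's first ionization energy up.
Sb > Al: the two effects oppose for this pair; the across-period effect wins (831 vs 578 kJ/mol).
Se > Sb: relative to Sb, both the across-period and down-group shifts push Se's first ionization energy up.
Kr > Se: both are in period 4; the period trend gives Kr the larger value.
Tabulated first ionization energy (kJ/mol): Al 578, Se 941, Kr 1351, Sb 831, Ba 503.
So from highest to lowest: Kr > Se > Sb > Al > Ba.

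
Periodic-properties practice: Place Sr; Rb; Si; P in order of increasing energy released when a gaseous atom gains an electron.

Sr < Rb < P < Si

Si is in period 3, group 14; P is in period 3, group 15; Rb is in period 5, group 1; Sr is in period 5, group 2.
Adding an electron releases more energy for atoms nearer the top right (short of the noble gases).
Neither a single period nor a single group — weigh both effects.
Rb > Sr: this pair runs against the simple trend — see the exception note.
P > Rb: relative to Rb, both the across-period and down-group shifts push P's electron affinity up.
Si > P: this pair runs against the simple trend — see the exception note.
Note the exception: Rb has a higher electron affinity than Sr, contrary to the simple trend — adding an electron to Sr (ns²) has to open a new, higher-energy np subshell, which is unfavourable.
Note the exception: Si has a higher electron affinity than P, contrary to the simple trend — adding an electron to P's half-filled 3p³ is unfavourable, so Si (3p²) has the more exothermic EA.
For reference (kJ/mol): Si 134, P 72, Rb 47, Sr 5.
So from lowest to highest: Sr < Rb < P < Si.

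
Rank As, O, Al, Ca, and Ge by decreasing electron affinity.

O, Ge, As, Al, Ca

O is in period 2, group 16; Al is in period 3, group 13; Ca is in period 4, group 2; Ge is in period 4, group 14; As is in period 4, group 15.
Adding an electron releases more energy for atoms nearer the top right (short of the noble gases).
These span different periods and groups, so the two trends combine.
Al > Ca: relative to Ca, both the across-period and down-group shifts push Al's electron affinity up.
As > Al: period and group pull opposite ways; the across-period shift dominates (78 vs 42 kJ/mol).
Ge > As: this pair runs against the simple trend — see the exception note.
O > Ge: relative to Ge, both the across-period and down-group shifts push O's electron affinity up.
Note the exception: Ge has a higher electron affinity than As, contrary to the simple trend — adding an electron to As's half-filled 4p³ is unfavourable, so Ge (4p²) has the more exothermic EA.
For reference (kJ/mol): O 141, Al 42, Ca 2, Ge 119, As 78.
So from highest to lowest: O > Ge > As > Al > Ca.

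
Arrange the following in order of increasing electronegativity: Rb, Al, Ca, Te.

Atoms toward the upper right of the periodic table pull bonding electrons most strongly.
Here both period and group differ, so the two effects have to be weighed against each other.
Ca > Rb: relative to Rb, both the across-period and down-group shifts push Ca's electronegativity up.
Al > Ca: relative to Ca, both the across-period and down-group shifts push Al's electronegativity up.
Te > Al: the two effects oppose for this pair; the across-period effect wins (2.10 vs 1.61).
Approximate values (Pauling): Al 1.61, Ca 1.00, Rb 0.82, Te 2.10.
So from lowest to highest: Rb < Ca < Al < Te.

Rb, Ca, Al, Te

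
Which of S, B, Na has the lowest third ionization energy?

S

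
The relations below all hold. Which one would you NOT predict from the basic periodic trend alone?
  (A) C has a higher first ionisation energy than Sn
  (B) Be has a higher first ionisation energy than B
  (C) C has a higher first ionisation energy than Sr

(B)

The general trend: first ionisation energy increases across a period and decreases down a group.
(A) C (period 2, group 14) vs Sn (period 5, group 14): the stated order agrees with the simple trend.
(B) Be (period 2, group 2) vs B (period 2, group 13): the stated order contradicts the simple trend.
(C) C (period 2, group 14) vs Sr (period 5, group 2): the stated order agrees with the simple trend.
The exception is (B): removing B's lone 2p electron is easier than breaking Be's filled 2s².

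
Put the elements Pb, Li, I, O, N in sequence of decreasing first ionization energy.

N > O > I > Pb > Li

First ionization energy rises across a period (greater Z_eff holds electrons more tightly) and falls down a group (valence electrons are farther from the nucleus).
Neither a single period nor a single group — weigh both effects.
Pb > Li: period and group pull opposite ways; the across-period shift dominates (716 vs 520 kJ/mol).
I > Pb: both effects reinforce here, so I is clearly the higher of the two.
O > I: period and group pull opposite ways; the down-group shift dominates (1314 vs 1008 kJ/mol).
N > O: this pair runs against the simple trend — see the exception note.
Note the exception: N has a higher first ionization energy than O, contrary to the simple trend — pairing an electron in O's 2p⁴ costs repulsion energy, so O ionizes more easily than half-filled N (2p³).
For reference (kJ/mol): Li 520, N 1402, O 1314, I 1008, Pb 716.
So from highest to lowest: N > O > I > Pb > Li.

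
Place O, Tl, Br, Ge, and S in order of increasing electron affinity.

Tl, Ge, O, S, Br

O is in period 2, group 16; S is in period 3, group 16; Ge is in period 4, group 14; Br is in period 4, group 17; Tl is in period 6, group 13.
Adding an electron releases more energy for atoms nearer the top right (short of the noble gases).
Neither a single period nor a single group — weigh both effects.
Ge > Tl: relative to Tl, both the across-period and down-group shifts push Ge's electron affinity up.
O > Ge: both effects reinforce here, so O is clearly the higher of the two.
S > O: this pair runs against the simple trend — see the exception note.
Br > S: the two effects oppose for this pair; the across-period effect wins (325 vs 200 kJ/mol).
Note the exception: S has a higher electron affinity than O, contrary to the simple trend — the compact 2p subshell of O repels the added electron more than S's larger 3p does.
Approximate values (kJ/mol): O 141, S 200, Ge 119, Br 325, Tl 19.
So from lowest to highest: Tl < Ge < O < S < Br.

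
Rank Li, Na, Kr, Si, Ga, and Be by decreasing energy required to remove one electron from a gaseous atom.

Kr > Be > Si > Ga > Li > Na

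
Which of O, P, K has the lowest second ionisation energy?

P

Consider each +1 ion: O⁺ still has 5 valence electrons; P⁺ still has 4 valence electrons; K⁺ is the bare [Ar] core.
Usually core removal costs more than valence removal, but here the competition is close: a tightly held n=2 valence electron can cost more to remove than an n=3 core electron, so the actual values have to decide it.
Valence configurations: O⁺ [He]2s²2p³, P⁺ [Ne]3s²3p².
The numbers (kJ/mol): O 3388, P 1907, K 3052.
Putting it together, IE_2: P < K < O.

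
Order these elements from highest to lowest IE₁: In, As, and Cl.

Cl is in period 3, group 17; As is in period 4, group 15; In is in period 5, group 13.
Across a period the outer electron is held more tightly (higher IE₁); down a group it sits in a higher shell, more shielded, and comes off more easily.
Here both period and group differ, so the two effects have to be weighed against each other.
As > In: relative to In, both the across-period and down-group shifts push As's first ionization energy up.
Cl > As: both effects reinforce here, so Cl is clearly the higher of the two.
Approximate values (kJ/mol): Cl 1251, As 947, In 558.
So from highest to lowest: Cl > As > In.

Cl > As > In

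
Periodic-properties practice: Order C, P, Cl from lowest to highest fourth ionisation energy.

IE_4 is the cost of taking one more electron from the +3 cation: C³⁺ still has 1 valence electron; P³⁺ still has 2 valence electrons; Cl³⁺ still has 4 valence electrons.
All are still removing valence electrons, so compare the +3 ions as you would atoms: IE_4 generally rises across a period (higher Z_eff) and falls down a group (larger shell), subject to the usual subshell exceptions.
Valence configurations: C³⁺ [He]2s¹, P³⁺ [Ne]3s², Cl³⁺ [Ne]3s²3p².
The numbers (kJ/mol): C 6223, P 4964, Cl 5159.
Hence IE_4: P < Cl < C.

P, Cl, C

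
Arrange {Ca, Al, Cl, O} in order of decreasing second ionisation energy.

The second ionization energy removes an electron from the +1 ion. For each element: Ca⁺ still has 1 valence electron; Al⁺ still has 2 valence electrons; Cl⁺ still has 6 valence electrons; O⁺ still has 5 valence electrons.
All are still removing valence electrons, so compare the +1 ions as you would atoms: IE_2 generally rises across a period (higher Z_eff) and falls down a group (larger shell), subject to the usual subshell exceptions.
Valence configurations: Ca⁺ [Ar]4s¹, Al⁺ [Ne]3s², Cl⁺ [Ne]3s²3p⁴, O⁺ [He]2s²2p³.
Approximate IE_2 values (kJ/mol): Ca 1145, Al 1817, Cl 2298, O 3388.
Overall IE_2 order: Ca < Al < Cl < O.

O > Cl > Al > Ca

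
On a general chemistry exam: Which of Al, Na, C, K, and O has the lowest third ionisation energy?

The third ionization energy removes an electron from the +2 ion. For each element: Al²⁺ still has 1 valence electron; Na²⁺ is already 1 electron into the core; C²⁺ still has 2 valence electrons; K²⁺ is already 1 electron into the core; O²⁺ still has 4 valence electrons.
Usually core removal costs more than valence removal, but here the competition is close: a tightly held n=2 valence electron can cost more to remove than an n=3 core electron, so the actual values have to decide it.
Valence configurations: Al²⁺ [Ne]3s¹, C²⁺ [He]2s², O²⁺ [He]2s²2p².
The numbers (kJ/mol): Al 2745, Na 6910, C 4620, K 4420, O 5300.
Overall IE_3 order: Al < K < C < O < Na.

Al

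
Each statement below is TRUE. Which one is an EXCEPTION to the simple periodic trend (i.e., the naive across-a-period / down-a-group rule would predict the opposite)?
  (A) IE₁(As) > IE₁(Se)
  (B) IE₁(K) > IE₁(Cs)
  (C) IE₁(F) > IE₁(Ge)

(A)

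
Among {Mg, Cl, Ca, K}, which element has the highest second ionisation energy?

IE_2 is the cost of taking one more electron from the +1 cation: Mg⁺ still has 1 valence electron; Cl⁺ still has 6 valence electrons; Ca⁺ still has 1 valence electron; K⁺ is the bare [Ar] core.
Core electrons are held far more tightly than valence electrons, so K tops the IE_2 order.
Valence configurations: Mg⁺ [Ne]3s¹, Cl⁺ [Ne]3s²3p⁴, Ca⁺ [Ar]4s¹.
Tabulated IE_2 (kJ/mol): Mg 1451, Cl 2298, Ca 1145, K 3052.
Putting it together, IE_2: Ca < Mg < Cl < K.

K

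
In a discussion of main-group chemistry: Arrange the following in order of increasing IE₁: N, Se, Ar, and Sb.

Sb, Se, N, Ar

IE₁ increases left→right with effective nuclear charge and decreases top→bottom as the valence shell moves farther out.
These span different periods and groups, so the two trends combine.
Se > Sb: both effects reinforce here, so Se is clearly the higher of the two.
N > Se: the two effects oppose for this pair; the down-group effect wins (1402 vs 941 kJ/mol).
Ar > N: the two effects oppose for this pair; the across-period effect wins (1521 vs 1402 kJ/mol).
For reference (kJ/mol): N 1402, Ar 1521, Se 941, Sb 831.
So from lowest to highest: Sb < Se < N < Ar.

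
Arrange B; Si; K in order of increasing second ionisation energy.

After 1 electron has been removed, what remains? B⁺ still has 2 valence electrons; Si⁺ still has 3 valence electrons; K⁺ is the bare [Ar] core.
Pulling an electron out of a noble-gas core costs far more than removing a remaining valence electron, so K sits at the high end of IE_2.
Valence configurations: B⁺ [He]2s², Si⁺ [Ne]3s²3p¹.
The numbers (kJ/mol): B 2427, Si 1577, K 3052.
So the second ionization energies run Si < B < K.

Si < B < K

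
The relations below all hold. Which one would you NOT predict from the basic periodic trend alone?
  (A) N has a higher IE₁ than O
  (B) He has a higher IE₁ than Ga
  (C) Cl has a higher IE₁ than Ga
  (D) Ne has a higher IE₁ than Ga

(A)

The general trend: IE₁ increases across a period and decreases down a group.
(A) N (period 2, group 15) vs O (period 2, group 16): the stated order contradicts the simple trend.
(B) He (period 1, group 18) vs Ga (period 4, group 13): the stated order agrees with the simple trend.
(C) Cl (period 3, group 17) vs Ga (period 4, group 13): the stated order agrees with the simple trend.
(D) Ne (period 2, group 18) vs Ga (period 4, group 13): the stated order agrees with the simple trend.
The exception is (A): pairing an electron in O's 2p⁴ costs repulsion energy, so O ionizes more easily than half-filled N (2p³).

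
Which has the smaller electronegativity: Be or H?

H is in period 1, group 1; Be is in period 2, group 2.
Smaller atoms with higher effective nuclear charge are more electronegative.
These span different periods and groups, so the two trends combine.
H > Be: the two effects oppose for this pair; the down-group effect wins (2.20 vs 1.57).
For reference (Pauling): H 2.20, Be 1.57.
So Be has the smaller electronegativity (Be < H).

Be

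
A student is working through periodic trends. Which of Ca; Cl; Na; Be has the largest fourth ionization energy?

Be

After 3 electrons have been removed, what remains? Ca³⁺ is already 1 electron into the core; Cl³⁺ still has 4 valence electrons; Na³⁺ is already 2 electrons into the core; Be³⁺ is already 1 electron into the core.
Core electrons are held far more tightly than valence electrons, so Ca, Na and Be top the IE_4 order.
Approximate IE_4 values (kJ/mol): Ca 6491, Cl 5159, Na 9543, Be 21007.
So the fourth ionization energies run Cl < Ca < Na < Be.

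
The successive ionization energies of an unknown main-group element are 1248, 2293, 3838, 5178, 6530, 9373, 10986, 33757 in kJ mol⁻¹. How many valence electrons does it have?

7

Look for the largest jump between consecutive ionization energies: IE8/IE7 ≈ 3.1, far larger than any earlier ratio.
That jump marks the point where a core electron is being removed. So the atom has 7 valence electrons.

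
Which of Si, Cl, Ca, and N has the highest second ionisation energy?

IE_2 is the cost of taking one more electron from the +1 cation: Si⁺ still has 3 valence electrons; Cl⁺ still has 6 valence electrons; Ca⁺ still has 1 valence electron; N⁺ still has 4 valence electrons.
All are still removing valence electrons, so compare the +1 ions as you would atoms: IE_2 generally rises across a period (higher Z_eff) and falls down a group (larger shell), subject to the usual subshell exceptions.
Valence configurations: Si⁺ [Ne]3s²3p¹, Cl⁺ [Ne]3s²3p⁴, Ca⁺ [Ar]4s¹, N⁺ [He]2s²2p².
Tabulated IE_2 (kJ/mol): Si 1577, Cl 2298, Ca 1145, N 2856.
Overall IE_2 order: Ca < Si < Cl < N.

N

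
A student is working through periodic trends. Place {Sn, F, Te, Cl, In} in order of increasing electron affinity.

In, Sn, Te, F, Cl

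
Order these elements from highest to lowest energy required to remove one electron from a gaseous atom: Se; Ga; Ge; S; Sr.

S is in period 3, group 16; Ga is in period 4, group 13; Ge is in period 4, group 14; Se is in period 4, group 16; Sr is in period 5, group 2.
Across a period the outer electron is held more tightly (higher IE₁); down a group it sits in a higher shell, more shielded, and comes off more easily.
These span different periods and groups, so the two trends combine.
Ga > Sr: both effects reinforce here, so Ga is clearly the higher of the two.
Ge > Ga: Ge lies to the right of Ga in period 4, so the across-period effect alone puts Ge higher.
Se > Ge: Se lies to the right of Ge in period 4, so the across-period effect alone puts Se higher.
S > Se: they share group 16; the group trend gives S the larger value.
Approximate values (kJ/mol): S 1000, Ga 579, Ge 762, Se 941, Sr 550.
So from highest to lowest: S > Se > Ge > Ga > Sr.

S, Se, Ge, Ga, Sr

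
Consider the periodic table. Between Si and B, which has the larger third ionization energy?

B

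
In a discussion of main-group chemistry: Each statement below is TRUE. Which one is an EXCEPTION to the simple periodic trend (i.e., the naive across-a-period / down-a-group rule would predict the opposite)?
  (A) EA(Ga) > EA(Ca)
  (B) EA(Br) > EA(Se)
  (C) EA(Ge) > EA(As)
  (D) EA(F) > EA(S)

The general trend: electron affinity increases across a period and decreases down a group.
(A) Ga (period 4, group 13) vs Ca (period 4, group 2): the stated order agrees with the simple trend.
(B) Br (period 4, group 17) vs Se (period 4, group 16): the stated order agrees with the simple trend.
(C) Ge (period 4, group 14) vs As (period 4, group 15): the stated order contradicts the simple trend.
(D) F (period 2, group 17) vs S (period 3, group 16): the stated order agrees with the simple trend.
The exception is (C): adding an electron to As's half-filled 4p³ is unfavourable, so Ge (4p²) has the more exothermic EA.

(C)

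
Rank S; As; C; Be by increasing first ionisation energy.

Be, As, S, C

First ionization energy rises across a period (greater Z_eff holds electrons more tightly) and falls down a group (valence electrons are farther from the nucleus).
Here both period and group differ, so the two effects have to be weighed against each other.
As > Be: the two effects oppose for this pair; the across-period effect wins (947 vs 900 kJ/mol).
S > As: both effects reinforce here, so S is clearly the higher of the two.
C > S: the two effects oppose for this pair; the down-group effect wins (1086 vs 1000 kJ/mol).
Tabulated first ionization energy (kJ/mol): Be 900, C 1086, S 1000, As 947.
So from lowest to highest: Be < As < S < C.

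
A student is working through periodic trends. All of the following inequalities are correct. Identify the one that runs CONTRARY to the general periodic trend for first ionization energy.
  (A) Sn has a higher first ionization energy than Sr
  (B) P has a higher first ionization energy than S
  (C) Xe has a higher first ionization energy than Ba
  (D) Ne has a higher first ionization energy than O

The general trend: first ionization energy increases across a period and decreases down a group.
(A) Sn (period 5, group 14) vs Sr (period 5, group 2): the stated order agrees with the simple trend.
(B) P (period 3, group 15) vs S (period 3, group 16): the stated order contradicts the simple trend.
(C) Xe (period 5, group 18) vs Ba (period 6, group 2): the stated order agrees with the simple trend.
(D) Ne (period 2, group 18) vs O (period 2, group 16): the stated order agrees with the simple trend.
The exception is (B): S (3p⁴) ionizes more easily than half-filled P (3p³) because the paired 3p electron in S is pushed out by e⁻–e⁻ repulsion.

(B)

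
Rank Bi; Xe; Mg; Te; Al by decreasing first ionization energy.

Mg is in period 3, group 2; Al is in period 3, group 13; Te is in period 5, group 16; Xe is in period 5, group 18; Bi is in period 6, group 15.
Removing the outermost electron gets harder across a period and easier down a group.
These span different periods and groups, so the two trends combine.
Bi > Al: the two effects oppose for this pair; the across-period effect wins (703 vs 578 kJ/mol).
Mg > Bi: the two effects oppose for this pair; the down-group effect wins (738 vs 703 kJ/mol).
Te > Mg: period and group pull opposite ways; the across-period shift dominates (869 vs 738 kJ/mol).
Xe > Te: Xe lies to the right of Te in period 5, so the across-period effect alone puts Xe higher.
Note the exception: Mg has a higher first ionization energy than Al, contrary to the simple trend — Al's single 3p electron is easier to remove than one from Mg's filled 3s².
Tabulated first ionization energy (kJ/mol): Mg 738, Al 578, Te 869, Xe 1170, Bi 703.
So from highest to lowest: Xe > Te > Mg > Bi > Al.

Xe, Te, Mg, Bi, Al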